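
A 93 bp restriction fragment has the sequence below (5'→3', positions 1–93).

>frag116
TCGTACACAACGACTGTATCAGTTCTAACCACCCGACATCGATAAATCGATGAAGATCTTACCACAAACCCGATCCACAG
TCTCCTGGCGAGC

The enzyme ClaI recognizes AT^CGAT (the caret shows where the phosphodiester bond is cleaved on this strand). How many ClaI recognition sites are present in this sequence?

2

ATCGAT occurs starting at positions 38, 46.
ClaI cuts at 2 sites.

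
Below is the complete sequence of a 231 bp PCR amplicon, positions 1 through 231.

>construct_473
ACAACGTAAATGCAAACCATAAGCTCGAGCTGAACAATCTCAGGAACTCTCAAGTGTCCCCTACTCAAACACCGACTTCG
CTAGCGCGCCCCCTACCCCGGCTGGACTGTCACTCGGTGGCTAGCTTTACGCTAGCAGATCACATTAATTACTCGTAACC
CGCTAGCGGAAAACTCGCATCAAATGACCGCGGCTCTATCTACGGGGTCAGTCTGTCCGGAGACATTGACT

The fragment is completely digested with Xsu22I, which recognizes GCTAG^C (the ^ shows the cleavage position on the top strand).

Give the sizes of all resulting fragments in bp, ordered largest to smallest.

Xsu22I sites (GCTAGC) start at positions 80, 120, 131, 162.
Xsu22I cuts after base 5 of each site (before the last base), so after positions 84, 124, 135, 166.
Linear molecule, 4 cuts → 5 fragments:
  1–84 → 84 bp
  85–124 → 40 bp
  125–135 → 11 bp
  136–166 → 31 bp
  167–231 → 65 bp
Sorted largest to smallest: 84, 65, 40, 31, 11 bp.

84, 65, 40, 31, 11 bp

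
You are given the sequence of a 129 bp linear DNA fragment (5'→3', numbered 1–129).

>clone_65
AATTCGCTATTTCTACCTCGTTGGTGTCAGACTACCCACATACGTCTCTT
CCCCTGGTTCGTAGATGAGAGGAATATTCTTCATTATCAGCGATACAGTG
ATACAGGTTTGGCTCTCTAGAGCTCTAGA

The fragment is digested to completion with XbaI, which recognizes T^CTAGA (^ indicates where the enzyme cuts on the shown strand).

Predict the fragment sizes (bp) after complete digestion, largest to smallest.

116, 8, 5 bp

XbaI sites (TCTAGA) start at positions 116, 124.
XbaI cuts after the first base of each site, so after positions 116, 124.
Linear molecule, 2 cuts → 3 fragments:
  1–116 → 116 bp
  117–124 → 8 bp
  125–129 → 5 bp
Sorted largest to smallest: 116, 8, 5 bp.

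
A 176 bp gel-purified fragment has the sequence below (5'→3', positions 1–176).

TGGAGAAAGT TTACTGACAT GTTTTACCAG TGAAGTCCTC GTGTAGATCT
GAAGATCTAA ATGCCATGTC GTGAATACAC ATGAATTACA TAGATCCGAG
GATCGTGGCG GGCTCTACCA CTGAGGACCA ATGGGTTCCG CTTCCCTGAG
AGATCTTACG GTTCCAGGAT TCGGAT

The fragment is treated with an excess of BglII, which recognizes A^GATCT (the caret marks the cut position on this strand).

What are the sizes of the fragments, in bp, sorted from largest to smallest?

BglII sites (AGATCT) start at positions 45, 53, 151.
BglII cuts after the first base of each site, so after positions 45, 53, 151.
Linear molecule, 3 cuts → 4 fragments:
  1–45 → 45 bp
  46–53 → 8 bp
  54–151 → 98 bp
  152–176 → 25 bp
Sorted largest to smallest: 98, 45, 25, 8 bp.

98, 45, 25, 8 bp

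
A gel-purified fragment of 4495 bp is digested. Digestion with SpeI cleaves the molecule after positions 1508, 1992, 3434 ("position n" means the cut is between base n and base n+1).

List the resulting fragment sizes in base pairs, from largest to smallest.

Linear molecule, 3 cuts → 4 fragments:
  1508 − 0 = 1508 bp
  1992 − 1508 = 484 bp
  3434 − 1992 = 1442 bp
  4495 − 3434 = 1061 bp
Sorted largest to smallest: 1508, 1442, 1061, 484 bp.

1508, 1442, 1061, 484 bp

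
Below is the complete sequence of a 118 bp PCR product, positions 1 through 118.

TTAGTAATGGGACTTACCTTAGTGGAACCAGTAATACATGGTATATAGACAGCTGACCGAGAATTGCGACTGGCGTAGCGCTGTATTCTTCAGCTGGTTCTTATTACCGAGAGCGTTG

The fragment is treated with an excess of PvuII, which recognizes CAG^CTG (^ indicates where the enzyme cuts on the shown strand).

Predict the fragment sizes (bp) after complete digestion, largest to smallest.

PvuII sites (CAGCTG) start at positions 50, 91.
PvuII cuts after base 3 of each site, so after positions 52, 93.
Linear molecule, 2 cuts → 3 fragments:
  1–52 → 52 bp
  53–93 → 41 bp
  94–118 → 25 bp
Sorted largest to smallest: 52, 41, 25 bp.

52, 41, 25 bp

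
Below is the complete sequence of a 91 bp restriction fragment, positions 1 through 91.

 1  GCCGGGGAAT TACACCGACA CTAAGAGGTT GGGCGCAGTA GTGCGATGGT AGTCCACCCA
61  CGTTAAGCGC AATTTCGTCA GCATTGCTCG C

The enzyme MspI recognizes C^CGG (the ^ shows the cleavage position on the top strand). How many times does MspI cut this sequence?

1

CCGG occurs starting at position 2.
MspI cuts at 1 site.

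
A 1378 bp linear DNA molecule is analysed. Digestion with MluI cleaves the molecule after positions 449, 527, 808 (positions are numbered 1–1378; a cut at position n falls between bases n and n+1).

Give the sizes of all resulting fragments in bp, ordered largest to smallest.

570, 449, 281, 78 bp

Linear molecule, 3 cuts → 4 fragments:
  449 − 0 = 449 bp
  527 − 449 = 78 bp
  808 − 527 = 281 bp
  1378 − 808 = 570 bp
Sorted largest to smallest: 570, 449, 281, 78 bp.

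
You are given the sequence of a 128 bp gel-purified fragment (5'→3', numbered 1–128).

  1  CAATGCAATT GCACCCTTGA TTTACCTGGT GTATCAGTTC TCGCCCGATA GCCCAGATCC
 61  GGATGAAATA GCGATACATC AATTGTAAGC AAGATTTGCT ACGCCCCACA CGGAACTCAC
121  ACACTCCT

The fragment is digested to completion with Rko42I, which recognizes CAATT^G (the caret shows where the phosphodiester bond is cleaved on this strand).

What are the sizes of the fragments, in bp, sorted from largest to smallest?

Rko42I sites (CAATTG) start at positions 6, 80.
Rko42I cuts after base 5 of each site (before the last base), so after positions 10, 84.
Linear molecule, 2 cuts → 3 fragments:
  1–10 → 10 bp
  11–84 → 74 bp
  85–128 → 44 bp
Sorted largest to smallest: 74, 44, 10 bp.

74, 44, 10 bp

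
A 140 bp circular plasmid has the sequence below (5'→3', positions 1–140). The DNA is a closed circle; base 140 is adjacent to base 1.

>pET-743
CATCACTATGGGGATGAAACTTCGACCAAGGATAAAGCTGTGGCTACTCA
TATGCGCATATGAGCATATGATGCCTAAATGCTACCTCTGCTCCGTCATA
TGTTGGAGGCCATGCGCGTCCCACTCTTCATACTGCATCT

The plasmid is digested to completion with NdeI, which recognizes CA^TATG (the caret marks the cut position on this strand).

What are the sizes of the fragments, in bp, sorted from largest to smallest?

92, 32, 8, 8 bp

NdeI sites (CATATG) start at positions 49, 57, 65, 97.
NdeI cuts after base 2 of each site, so after positions 50, 58, 66, 98.
Circular molecule, 4 cuts → 4 fragments:
  51–58 → 8 bp
  59–66 → 8 bp
  67–98 → 32 bp
  99–140 then 1–50 → 42 + 50 = 92 bp
Sorted largest to smallest: 92, 32, 8, 8 bp.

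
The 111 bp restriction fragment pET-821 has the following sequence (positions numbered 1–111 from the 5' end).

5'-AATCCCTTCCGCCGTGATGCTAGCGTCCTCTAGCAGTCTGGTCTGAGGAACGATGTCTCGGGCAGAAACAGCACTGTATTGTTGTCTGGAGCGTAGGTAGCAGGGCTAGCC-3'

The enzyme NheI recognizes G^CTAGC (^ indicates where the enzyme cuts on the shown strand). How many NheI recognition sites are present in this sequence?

GCTAGC occurs starting at positions 19, 105.
NheI cuts at 2 sites.

2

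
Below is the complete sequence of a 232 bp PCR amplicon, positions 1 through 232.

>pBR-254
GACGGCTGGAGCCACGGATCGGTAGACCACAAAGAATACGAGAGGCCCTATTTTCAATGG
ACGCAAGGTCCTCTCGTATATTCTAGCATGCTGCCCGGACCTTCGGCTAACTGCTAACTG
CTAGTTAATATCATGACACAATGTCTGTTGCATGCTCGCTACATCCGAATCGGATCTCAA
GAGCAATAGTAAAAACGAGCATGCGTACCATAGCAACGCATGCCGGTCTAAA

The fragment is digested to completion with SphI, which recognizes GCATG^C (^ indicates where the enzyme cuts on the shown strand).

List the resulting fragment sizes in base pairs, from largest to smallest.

90, 64, 49, 19, 10 bp

SphI sites (GCATGC) start at positions 86, 150, 199, 218.
SphI cuts after base 5 of each site (before the last base), so after positions 90, 154, 203, 222.
Linear molecule, 4 cuts → 5 fragments:
  1–90 → 90 bp
  91–154 → 64 bp
  155–203 → 49 bp
  204–222 → 19 bp
  223–232 → 10 bp
Sorted largest to smallest: 90, 64, 49, 19, 10 bp.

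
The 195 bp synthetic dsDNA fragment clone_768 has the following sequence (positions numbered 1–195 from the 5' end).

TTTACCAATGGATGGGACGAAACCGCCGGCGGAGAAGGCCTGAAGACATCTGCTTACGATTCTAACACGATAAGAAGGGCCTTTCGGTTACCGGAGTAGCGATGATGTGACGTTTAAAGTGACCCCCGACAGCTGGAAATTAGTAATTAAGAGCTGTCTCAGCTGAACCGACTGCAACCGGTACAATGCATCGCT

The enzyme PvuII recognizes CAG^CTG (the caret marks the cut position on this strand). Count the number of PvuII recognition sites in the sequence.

CAGCTG occurs starting at positions 130, 160.
PvuII cuts at 2 sites.

2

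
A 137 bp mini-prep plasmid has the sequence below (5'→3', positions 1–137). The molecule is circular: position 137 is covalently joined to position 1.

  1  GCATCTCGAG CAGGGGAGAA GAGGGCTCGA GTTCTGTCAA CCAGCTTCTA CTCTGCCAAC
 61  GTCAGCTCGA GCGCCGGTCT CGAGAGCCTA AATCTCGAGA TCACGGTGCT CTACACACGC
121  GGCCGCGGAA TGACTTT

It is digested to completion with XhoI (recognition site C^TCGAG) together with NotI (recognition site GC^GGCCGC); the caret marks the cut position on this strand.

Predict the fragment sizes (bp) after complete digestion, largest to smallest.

XhoI sites (CTCGAG) start at positions 5, 26, 66, 79, 94.
XhoI cuts after the first base of each site, so after positions 5, 26, 66, 79, 94.
The NotI site (GCGGCCGC) starts at position 119.
NotI cuts after base 2 of each site, so after position 120.
Combined cut positions: 5, 26, 66, 79, 94, 120.
Circular molecule, 6 cuts → 6 fragments:
  6–26 → 21 bp
  27–66 → 40 bp
  67–79 → 13 bp
  80–94 → 15 bp
  95–120 → 26 bp
  121–137 then 1–5 → 17 + 5 = 22 bp
Sorted largest to smallest: 40, 26, 22, 21, 15, 13 bp.

40, 26, 22, 21, 15, 13 bp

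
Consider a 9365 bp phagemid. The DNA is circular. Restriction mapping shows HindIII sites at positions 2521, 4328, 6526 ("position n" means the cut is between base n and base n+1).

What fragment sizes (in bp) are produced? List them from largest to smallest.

Circular molecule, 3 cuts → 3 fragments:
  4328 − 2521 = 1807 bp
  6526 − 4328 = 2198 bp
  wrap: 9365 − 6526 + 2521 = 5360 bp
Sorted largest to smallest: 5360, 2198, 1807 bp.

5360, 2198, 1807 bp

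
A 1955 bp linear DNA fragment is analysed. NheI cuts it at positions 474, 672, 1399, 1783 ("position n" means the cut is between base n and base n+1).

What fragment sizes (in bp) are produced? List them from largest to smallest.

727, 474, 384, 198, 172 bp

Linear molecule, 4 cuts → 5 fragments:
  474 − 0 = 474 bp
  672 − 474 = 198 bp
  1399 − 672 = 727 bp
  1783 − 1399 = 384 bp
  1955 − 1783 = 172 bp
Sorted largest to smallest: 727, 474, 384, 198, 172 bp.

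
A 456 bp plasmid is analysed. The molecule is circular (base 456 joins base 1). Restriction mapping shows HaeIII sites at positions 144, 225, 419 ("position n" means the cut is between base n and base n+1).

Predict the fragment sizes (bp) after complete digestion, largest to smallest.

194, 181, 81 bp

Circular molecule, 3 cuts → 3 fragments:
  225 − 144 = 81 bp
  419 − 225 = 194 bp
  wrap: 456 − 419 + 144 = 181 bp
Sorted largest to smallest: 194, 181, 81 bp.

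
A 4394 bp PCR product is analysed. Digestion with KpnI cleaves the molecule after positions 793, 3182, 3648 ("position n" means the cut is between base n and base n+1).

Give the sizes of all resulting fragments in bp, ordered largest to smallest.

Linear molecule, 3 cuts → 4 fragments:
  793 − 0 = 793 bp
  3182 − 793 = 2389 bp
  3648 − 3182 = 466 bp
  4394 − 3648 = 746 bp
Sorted largest to smallest: 2389, 793, 746, 466 bp.

2389, 793, 746, 466 bp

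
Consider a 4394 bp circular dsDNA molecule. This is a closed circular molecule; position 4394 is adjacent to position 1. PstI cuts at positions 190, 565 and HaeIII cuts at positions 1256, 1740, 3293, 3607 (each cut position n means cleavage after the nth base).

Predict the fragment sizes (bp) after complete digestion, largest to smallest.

1553, 977, 691, 484, 375, 314 bp

Combined cut positions (sorted): 190, 565, 1256, 1740, 3293, 3607.
Circular molecule, 6 cuts → 6 fragments:
  565 − 190 = 375 bp
  1256 − 565 = 691 bp
  1740 − 1256 = 484 bp
  3293 − 1740 = 1553 bp
  3607 − 3293 = 314 bp
  wrap: 4394 − 3607 + 190 = 977 bp
Sorted largest to smallest: 1553, 977, 691, 484, 375, 314 bp.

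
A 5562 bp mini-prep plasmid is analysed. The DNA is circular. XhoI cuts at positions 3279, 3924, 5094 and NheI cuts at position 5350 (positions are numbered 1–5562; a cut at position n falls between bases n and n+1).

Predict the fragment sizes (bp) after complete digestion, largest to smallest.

3491, 1170, 645, 256 bp

Combined cut positions (sorted): 3279, 3924, 5094, 5350.
Circular molecule, 4 cuts → 4 fragments:
  3924 − 3279 = 645 bp
  5094 − 3924 = 1170 bp
  5350 − 5094 = 256 bp
  wrap: 5562 − 5350 + 3279 = 3491 bp
Sorted largest to smallest: 3491, 1170, 645, 256 bp.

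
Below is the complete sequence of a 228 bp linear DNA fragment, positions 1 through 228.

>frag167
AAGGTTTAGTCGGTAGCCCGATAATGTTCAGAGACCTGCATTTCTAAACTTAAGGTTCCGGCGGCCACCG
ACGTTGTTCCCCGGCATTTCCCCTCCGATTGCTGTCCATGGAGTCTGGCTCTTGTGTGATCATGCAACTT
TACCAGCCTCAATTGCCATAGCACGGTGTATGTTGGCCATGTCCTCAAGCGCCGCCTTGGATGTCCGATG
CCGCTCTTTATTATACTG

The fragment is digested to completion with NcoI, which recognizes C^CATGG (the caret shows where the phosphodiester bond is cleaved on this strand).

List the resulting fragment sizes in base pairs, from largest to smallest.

The NcoI site (CCATGG) starts at position 106.
NcoI cuts after the first base of each site, so after position 106.
Linear molecule, 1 cut → 2 fragments:
  1–106 → 106 bp
  107–228 → 122 bp
Sorted largest to smallest: 122, 106 bp.

122, 106 bp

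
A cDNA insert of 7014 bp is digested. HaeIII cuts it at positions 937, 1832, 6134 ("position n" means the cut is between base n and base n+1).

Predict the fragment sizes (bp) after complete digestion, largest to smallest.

4302, 937, 895, 880 bp

Linear molecule, 3 cuts → 4 fragments:
  937 − 0 = 937 bp
  1832 − 937 = 895 bp
  6134 − 1832 = 4302 bp
  7014 − 6134 = 880 bp
Sorted largest to smallest: 4302, 937, 895, 880 bp.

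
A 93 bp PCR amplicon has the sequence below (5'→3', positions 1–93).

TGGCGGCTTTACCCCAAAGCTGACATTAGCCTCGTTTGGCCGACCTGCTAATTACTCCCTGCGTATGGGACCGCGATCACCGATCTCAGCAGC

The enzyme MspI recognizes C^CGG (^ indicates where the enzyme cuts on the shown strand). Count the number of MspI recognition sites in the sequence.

No occurrence of CCGG is present in the sequence.
MspI does not cut: 0 sites.

0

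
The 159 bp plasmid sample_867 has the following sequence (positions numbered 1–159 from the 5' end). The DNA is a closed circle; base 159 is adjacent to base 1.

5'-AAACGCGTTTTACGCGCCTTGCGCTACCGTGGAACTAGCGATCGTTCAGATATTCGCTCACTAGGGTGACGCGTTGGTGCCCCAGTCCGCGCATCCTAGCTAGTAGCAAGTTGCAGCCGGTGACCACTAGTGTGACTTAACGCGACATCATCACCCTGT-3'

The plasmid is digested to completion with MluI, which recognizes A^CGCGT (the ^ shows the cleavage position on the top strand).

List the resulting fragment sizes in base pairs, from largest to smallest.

93, 66 bp

MluI sites (ACGCGT) start at positions 3, 69.
MluI cuts after the first base of each site, so after positions 3, 69.
Circular molecule, 2 cuts → 2 fragments:
  4–69 → 66 bp
  70–159 then 1–3 → 90 + 3 = 93 bp
Sorted largest to smallest: 93, 66 bp.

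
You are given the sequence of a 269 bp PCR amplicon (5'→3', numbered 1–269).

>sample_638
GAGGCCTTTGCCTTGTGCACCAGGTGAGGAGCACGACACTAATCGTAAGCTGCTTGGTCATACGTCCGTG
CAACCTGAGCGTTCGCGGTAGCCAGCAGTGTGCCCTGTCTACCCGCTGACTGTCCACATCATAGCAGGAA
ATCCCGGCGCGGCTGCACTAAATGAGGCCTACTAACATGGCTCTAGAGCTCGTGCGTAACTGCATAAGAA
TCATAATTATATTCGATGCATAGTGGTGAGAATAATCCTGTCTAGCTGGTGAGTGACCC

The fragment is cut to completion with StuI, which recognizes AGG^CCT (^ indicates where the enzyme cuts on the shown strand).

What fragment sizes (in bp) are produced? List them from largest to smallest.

163, 102, 4 bp

StuI sites (AGGCCT) start at positions 2, 165.
StuI cuts after base 3 of each site, so after positions 4, 167.
Linear molecule, 2 cuts → 3 fragments:
  1–4 → 4 bp
  5–167 → 163 bp
  168–269 → 102 bp
Sorted largest to smallest: 163, 102, 4 bp.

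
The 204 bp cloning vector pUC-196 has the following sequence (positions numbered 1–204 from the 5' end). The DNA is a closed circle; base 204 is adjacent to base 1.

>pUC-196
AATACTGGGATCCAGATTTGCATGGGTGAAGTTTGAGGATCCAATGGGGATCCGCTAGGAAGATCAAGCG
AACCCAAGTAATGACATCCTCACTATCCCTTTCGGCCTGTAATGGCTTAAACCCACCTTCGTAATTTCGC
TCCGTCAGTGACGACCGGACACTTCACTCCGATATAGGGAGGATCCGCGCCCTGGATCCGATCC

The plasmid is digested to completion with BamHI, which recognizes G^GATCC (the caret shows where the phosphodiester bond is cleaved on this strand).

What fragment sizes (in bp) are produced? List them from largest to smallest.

133, 29, 18, 13, 11 bp

BamHI sites (GGATCC) start at positions 8, 37, 48, 181, 194.
BamHI cuts after the first base of each site, so after positions 8, 37, 48, 181, 194.
Circular molecule, 5 cuts → 5 fragments:
  9–37 → 29 bp
  38–48 → 11 bp
  49–181 → 133 bp
  182–194 → 13 bp
  195–204 then 1–8 → 10 + 8 = 18 bp
Sorted largest to smallest: 133, 29, 18, 13, 11 bp.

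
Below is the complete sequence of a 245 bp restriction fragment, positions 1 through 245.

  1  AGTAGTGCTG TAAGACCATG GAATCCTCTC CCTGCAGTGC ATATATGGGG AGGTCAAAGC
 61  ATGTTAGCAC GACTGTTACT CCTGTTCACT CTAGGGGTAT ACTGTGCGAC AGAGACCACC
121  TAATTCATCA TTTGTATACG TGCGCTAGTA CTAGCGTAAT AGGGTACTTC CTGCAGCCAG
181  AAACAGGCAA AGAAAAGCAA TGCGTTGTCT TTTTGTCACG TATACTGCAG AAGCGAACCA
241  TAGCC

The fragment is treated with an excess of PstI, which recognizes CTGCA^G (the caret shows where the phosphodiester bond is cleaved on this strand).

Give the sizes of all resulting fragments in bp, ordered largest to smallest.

PstI sites (CTGCAG) start at positions 32, 171, 225.
PstI cuts after base 5 of each site (before the last base), so after positions 36, 175, 229.
Linear molecule, 3 cuts → 4 fragments:
  1–36 → 36 bp
  37–175 → 139 bp
  176–229 → 54 bp
  230–245 → 16 bp
Sorted largest to smallest: 139, 54, 36, 16 bp.

139, 54, 36, 16 bp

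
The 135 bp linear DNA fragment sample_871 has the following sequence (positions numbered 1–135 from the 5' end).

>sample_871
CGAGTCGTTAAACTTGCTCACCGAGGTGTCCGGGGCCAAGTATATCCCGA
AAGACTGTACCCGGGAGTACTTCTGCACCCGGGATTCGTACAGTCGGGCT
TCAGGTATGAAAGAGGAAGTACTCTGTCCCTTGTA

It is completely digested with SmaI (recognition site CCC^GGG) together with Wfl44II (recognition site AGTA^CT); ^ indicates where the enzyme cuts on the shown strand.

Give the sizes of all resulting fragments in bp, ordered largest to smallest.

62, 41, 14, 11, 7 bp

SmaI sites (CCCGGG) start at positions 60, 78.
SmaI cuts after base 3 of each site, so after positions 62, 80.
Wfl44II sites (AGTACT) start at positions 66, 118.
Wfl44II cuts after base 4 of each site, so after positions 69, 121.
Combined cut positions: 62, 69, 80, 121.
Linear molecule, 4 cuts → 5 fragments:
  1–62 → 62 bp
  63–69 → 7 bp
  70–80 → 11 bp
  81–121 → 41 bp
  122–135 → 14 bp
Sorted largest to smallest: 62, 41, 14, 11, 7 bp.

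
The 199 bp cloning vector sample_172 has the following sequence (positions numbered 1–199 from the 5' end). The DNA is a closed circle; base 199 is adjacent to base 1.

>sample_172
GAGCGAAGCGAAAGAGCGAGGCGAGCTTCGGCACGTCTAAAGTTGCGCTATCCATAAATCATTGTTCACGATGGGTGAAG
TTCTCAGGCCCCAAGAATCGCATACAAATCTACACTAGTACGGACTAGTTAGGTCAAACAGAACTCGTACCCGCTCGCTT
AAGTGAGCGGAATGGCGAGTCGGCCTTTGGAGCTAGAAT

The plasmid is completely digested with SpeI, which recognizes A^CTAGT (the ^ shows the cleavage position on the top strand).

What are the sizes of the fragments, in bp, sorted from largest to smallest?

SpeI sites (ACTAGT) start at positions 114, 124.
SpeI cuts after the first base of each site, so after positions 114, 124.
Circular molecule, 2 cuts → 2 fragments:
  115–124 → 10 bp
  125–199 then 1–114 → 75 + 114 = 189 bp
Sorted largest to smallest: 189, 10 bp.

189, 10 bp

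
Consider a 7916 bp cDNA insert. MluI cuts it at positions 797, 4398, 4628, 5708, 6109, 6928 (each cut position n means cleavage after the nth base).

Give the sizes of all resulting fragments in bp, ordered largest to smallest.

Linear molecule, 6 cuts → 7 fragments:
  797 − 0 = 797 bp
  4398 − 797 = 3601 bp
  4628 − 4398 = 230 bp
  5708 − 4628 = 1080 bp
  6109 − 5708 = 401 bp
  6928 − 6109 = 819 bp
  7916 − 6928 = 988 bp
Sorted largest to smallest: 3601, 1080, 988, 819, 797, 401, 230 bp.

3601, 1080, 988, 819, 797, 401, 230 bp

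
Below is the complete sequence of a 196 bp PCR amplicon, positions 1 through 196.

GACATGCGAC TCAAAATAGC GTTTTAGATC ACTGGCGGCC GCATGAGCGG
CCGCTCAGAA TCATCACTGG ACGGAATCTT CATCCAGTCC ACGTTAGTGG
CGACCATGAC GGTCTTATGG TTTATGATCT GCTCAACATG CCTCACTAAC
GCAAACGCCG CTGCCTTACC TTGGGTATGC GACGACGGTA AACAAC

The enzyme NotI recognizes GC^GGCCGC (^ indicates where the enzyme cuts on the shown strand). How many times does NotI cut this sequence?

2

GCGGCCGC occurs starting at positions 35, 47.
NotI cuts at 2 sites.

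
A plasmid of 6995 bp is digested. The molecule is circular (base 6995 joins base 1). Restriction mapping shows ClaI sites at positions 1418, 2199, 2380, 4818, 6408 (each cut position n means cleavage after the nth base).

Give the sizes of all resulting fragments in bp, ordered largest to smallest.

2438, 2005, 1590, 781, 181 bp

Circular molecule, 5 cuts → 5 fragments:
  2199 − 1418 = 781 bp
  2380 − 2199 = 181 bp
  4818 − 2380 = 2438 bp
  6408 − 4818 = 1590 bp
  wrap: 6995 − 6408 + 1418 = 2005 bp
Sorted largest to smallest: 2438, 2005, 1590, 781, 181 bp.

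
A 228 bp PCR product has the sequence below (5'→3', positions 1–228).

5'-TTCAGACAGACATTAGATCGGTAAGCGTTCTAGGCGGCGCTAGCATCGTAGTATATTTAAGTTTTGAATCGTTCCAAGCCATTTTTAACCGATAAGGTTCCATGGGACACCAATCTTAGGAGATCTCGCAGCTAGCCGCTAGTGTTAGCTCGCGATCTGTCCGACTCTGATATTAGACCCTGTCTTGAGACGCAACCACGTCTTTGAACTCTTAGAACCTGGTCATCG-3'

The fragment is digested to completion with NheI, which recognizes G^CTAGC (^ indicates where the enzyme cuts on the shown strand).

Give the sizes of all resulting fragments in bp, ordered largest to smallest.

97, 92, 39 bp

NheI sites (GCTAGC) start at positions 39, 131.
NheI cuts after the first base of each site, so after positions 39, 131.
Linear molecule, 2 cuts → 3 fragments:
  1–39 → 39 bp
  40–131 → 92 bp
  132–228 → 97 bp
Sorted largest to smallest: 97, 92, 39 bp.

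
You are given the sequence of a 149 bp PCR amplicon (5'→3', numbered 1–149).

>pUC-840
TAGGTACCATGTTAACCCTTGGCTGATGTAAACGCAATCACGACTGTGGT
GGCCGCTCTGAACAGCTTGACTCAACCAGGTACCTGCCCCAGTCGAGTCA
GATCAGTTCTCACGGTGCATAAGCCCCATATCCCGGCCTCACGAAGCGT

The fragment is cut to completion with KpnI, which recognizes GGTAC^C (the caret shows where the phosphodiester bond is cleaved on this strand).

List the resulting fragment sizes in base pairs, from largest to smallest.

KpnI sites (GGTACC) start at positions 3, 79.
KpnI cuts after base 5 of each site (before the last base), so after positions 7, 83.
Linear molecule, 2 cuts → 3 fragments:
  1–7 → 7 bp
  8–83 → 76 bp
  84–149 → 66 bp
Sorted largest to smallest: 76, 66, 7 bp.

76, 66, 7 bp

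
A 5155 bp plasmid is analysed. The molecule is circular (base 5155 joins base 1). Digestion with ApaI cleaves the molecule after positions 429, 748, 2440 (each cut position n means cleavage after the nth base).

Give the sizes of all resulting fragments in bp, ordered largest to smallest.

3144, 1692, 319 bp

Circular molecule, 3 cuts → 3 fragments:
  748 − 429 = 319 bp
  2440 − 748 = 1692 bp
  wrap: 5155 − 2440 + 429 = 3144 bp
Sorted largest to smallest: 3144, 1692, 319 bp.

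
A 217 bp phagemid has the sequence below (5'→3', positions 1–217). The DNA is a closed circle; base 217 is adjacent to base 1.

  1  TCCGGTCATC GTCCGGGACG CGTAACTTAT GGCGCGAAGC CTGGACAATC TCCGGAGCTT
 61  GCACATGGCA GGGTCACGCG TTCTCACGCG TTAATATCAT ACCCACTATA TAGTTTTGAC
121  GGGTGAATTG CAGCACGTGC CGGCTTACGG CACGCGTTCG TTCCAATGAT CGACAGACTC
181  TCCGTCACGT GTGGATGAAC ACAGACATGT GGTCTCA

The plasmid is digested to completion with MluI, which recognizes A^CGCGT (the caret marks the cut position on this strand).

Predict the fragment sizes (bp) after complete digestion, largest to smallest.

83, 66, 58, 10 bp

MluI sites (ACGCGT) start at positions 18, 76, 86, 152.
MluI cuts after the first base of each site, so after positions 18, 76, 86, 152.
Circular molecule, 4 cuts → 4 fragments:
  19–76 → 58 bp
  77–86 → 10 bp
  87–152 → 66 bp
  153–217 then 1–18 → 65 + 18 = 83 bp
Sorted largest to smallest: 83, 66, 58, 10 bp.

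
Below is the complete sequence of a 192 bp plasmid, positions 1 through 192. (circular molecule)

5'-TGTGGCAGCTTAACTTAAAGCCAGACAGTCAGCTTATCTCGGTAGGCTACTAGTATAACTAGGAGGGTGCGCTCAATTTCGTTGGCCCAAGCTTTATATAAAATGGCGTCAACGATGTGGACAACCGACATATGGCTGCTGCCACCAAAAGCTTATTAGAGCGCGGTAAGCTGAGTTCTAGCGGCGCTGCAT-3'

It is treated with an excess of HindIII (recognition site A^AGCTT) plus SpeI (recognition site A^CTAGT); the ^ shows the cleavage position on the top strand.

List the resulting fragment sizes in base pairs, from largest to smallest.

92, 60, 40 bp

HindIII sites (AAGCTT) start at positions 89, 149.
HindIII cuts after the first base of each site, so after positions 89, 149.
The SpeI site (ACTAGT) starts at position 49.
SpeI cuts after the first base of each site, so after position 49.
Combined cut positions: 49, 89, 149.
Circular molecule, 3 cuts → 3 fragments:
  50–89 → 40 bp
  90–149 → 60 bp
  150–192 then 1–49 → 43 + 49 = 92 bp
Sorted largest to smallest: 92, 60, 40 bp.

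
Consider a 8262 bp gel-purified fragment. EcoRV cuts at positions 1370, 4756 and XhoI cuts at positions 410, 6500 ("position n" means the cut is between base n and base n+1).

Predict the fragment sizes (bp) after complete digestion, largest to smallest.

3386, 1762, 1744, 960, 410 bp

Combined cut positions (sorted): 410, 1370, 4756, 6500.
Linear molecule, 4 cuts → 5 fragments:
  410 − 0 = 410 bp
  1370 − 410 = 960 bp
  4756 − 1370 = 3386 bp
  6500 − 4756 = 1744 bp
  8262 − 6500 = 1762 bp
Sorted largest to smallest: 3386, 1762, 1744, 960, 410 bp.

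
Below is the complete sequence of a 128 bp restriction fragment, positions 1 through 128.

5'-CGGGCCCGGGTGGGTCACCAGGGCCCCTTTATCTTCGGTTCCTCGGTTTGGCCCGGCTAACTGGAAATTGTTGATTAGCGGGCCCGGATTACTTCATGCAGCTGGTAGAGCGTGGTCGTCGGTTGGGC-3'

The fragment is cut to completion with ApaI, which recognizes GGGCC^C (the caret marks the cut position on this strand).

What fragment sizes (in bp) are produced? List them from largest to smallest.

ApaI sites (GGGCCC) start at positions 2, 21, 80.
ApaI cuts after base 5 of each site (before the last base), so after positions 6, 25, 84.
Linear molecule, 3 cuts → 4 fragments:
  1–6 → 6 bp
  7–25 → 19 bp
  26–84 → 59 bp
  85–128 → 44 bp
Sorted largest to smallest: 59, 44, 19, 6 bp.

59, 44, 19, 6 bp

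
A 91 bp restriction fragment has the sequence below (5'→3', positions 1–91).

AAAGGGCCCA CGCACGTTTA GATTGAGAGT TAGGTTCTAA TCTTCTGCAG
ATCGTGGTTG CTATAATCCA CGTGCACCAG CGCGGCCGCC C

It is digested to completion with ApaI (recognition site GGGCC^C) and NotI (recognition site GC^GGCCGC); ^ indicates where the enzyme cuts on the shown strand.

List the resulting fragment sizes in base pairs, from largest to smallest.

75, 8, 8 bp

The ApaI site (GGGCCC) starts at position 4.
ApaI cuts after base 5 of each site (before the last base), so after position 8.
The NotI site (GCGGCCGC) starts at position 82.
NotI cuts after base 2 of each site, so after position 83.
Combined cut positions: 8, 83.
Linear molecule, 2 cuts → 3 fragments:
  1–8 → 8 bp
  9–83 → 75 bp
  84–91 → 8 bp
Sorted largest to smallest: 75, 8, 8 bp.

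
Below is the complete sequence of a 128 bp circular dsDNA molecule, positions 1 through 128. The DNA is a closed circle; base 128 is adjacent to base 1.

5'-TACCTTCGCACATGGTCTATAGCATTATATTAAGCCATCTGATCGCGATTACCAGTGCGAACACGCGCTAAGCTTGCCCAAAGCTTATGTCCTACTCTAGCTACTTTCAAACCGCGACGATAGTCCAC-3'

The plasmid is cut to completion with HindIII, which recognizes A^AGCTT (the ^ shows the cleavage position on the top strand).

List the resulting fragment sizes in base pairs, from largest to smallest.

117, 11 bp

HindIII sites (AAGCTT) start at positions 70, 81.
HindIII cuts after the first base of each site, so after positions 70, 81.
Circular molecule, 2 cuts → 2 fragments:
  71–81 → 11 bp
  82–128 then 1–70 → 47 + 70 = 117 bp
Sorted largest to smallest: 117, 11 bp.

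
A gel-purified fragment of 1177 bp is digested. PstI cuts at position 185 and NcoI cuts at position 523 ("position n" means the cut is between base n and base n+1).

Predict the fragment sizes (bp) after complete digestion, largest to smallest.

654, 338, 185 bp

Combined cut positions (sorted): 185, 523.
Linear molecule, 2 cuts → 3 fragments:
  185 − 0 = 185 bp
  523 − 185 = 338 bp
  1177 − 523 = 654 bp
Sorted largest to smallest: 654, 338, 185 bp.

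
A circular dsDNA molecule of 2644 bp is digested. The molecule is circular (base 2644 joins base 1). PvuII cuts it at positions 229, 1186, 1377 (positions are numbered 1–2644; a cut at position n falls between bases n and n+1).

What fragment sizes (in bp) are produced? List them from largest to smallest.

Circular molecule, 3 cuts → 3 fragments:
  1186 − 229 = 957 bp
  1377 − 1186 = 191 bp
  wrap: 2644 − 1377 + 229 = 1496 bp
Sorted largest to smallest: 1496, 957, 191 bp.

1496, 957, 191 bp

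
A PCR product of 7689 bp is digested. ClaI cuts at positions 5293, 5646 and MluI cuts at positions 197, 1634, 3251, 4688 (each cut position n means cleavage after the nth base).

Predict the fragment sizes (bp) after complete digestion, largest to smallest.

2043, 1617, 1437, 1437, 605, 353, 197 bp

Combined cut positions (sorted): 197, 1634, 3251, 4688, 5293, 5646.
Linear molecule, 6 cuts → 7 fragments:
  197 − 0 = 197 bp
  1634 − 197 = 1437 bp
  3251 − 1634 = 1617 bp
  4688 − 3251 = 1437 bp
  5293 − 4688 = 605 bp
  5646 − 5293 = 353 bp
  7689 − 5646 = 2043 bp
Sorted largest to smallest: 2043, 1617, 1437, 1437, 605, 353, 197 bp.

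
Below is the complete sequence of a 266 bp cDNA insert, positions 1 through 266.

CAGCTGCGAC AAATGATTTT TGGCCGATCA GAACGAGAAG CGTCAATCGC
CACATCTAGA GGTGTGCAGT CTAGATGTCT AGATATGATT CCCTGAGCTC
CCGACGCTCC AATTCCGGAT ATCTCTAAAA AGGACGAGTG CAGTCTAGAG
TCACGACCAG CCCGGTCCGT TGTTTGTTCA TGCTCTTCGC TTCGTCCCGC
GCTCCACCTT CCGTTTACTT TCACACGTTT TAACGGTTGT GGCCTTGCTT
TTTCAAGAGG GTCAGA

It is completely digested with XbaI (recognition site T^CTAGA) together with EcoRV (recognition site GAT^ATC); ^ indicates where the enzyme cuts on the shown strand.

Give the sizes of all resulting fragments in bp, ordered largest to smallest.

XbaI sites (TCTAGA) start at positions 55, 70, 78, 144.
XbaI cuts after the first base of each site, so after positions 55, 70, 78, 144.
The EcoRV site (GATATC) starts at position 118.
EcoRV cuts after base 3 of each site, so after position 120.
Combined cut positions: 55, 70, 78, 120, 144.
Linear molecule, 5 cuts → 6 fragments:
  1–55 → 55 bp
  56–70 → 15 bp
  71–78 → 8 bp
  79–120 → 42 bp
  121–144 → 24 bp
  145–266 → 122 bp
Sorted largest to smallest: 122, 55, 42, 24, 15, 8 bp.

122, 55, 42, 24, 15, 8 bp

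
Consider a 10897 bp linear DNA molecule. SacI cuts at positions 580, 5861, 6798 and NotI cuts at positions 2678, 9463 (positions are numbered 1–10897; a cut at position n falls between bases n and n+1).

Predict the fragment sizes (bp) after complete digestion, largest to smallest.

Combined cut positions (sorted): 580, 2678, 5861, 6798, 9463.
Linear molecule, 5 cuts → 6 fragments:
  580 − 0 = 580 bp
  2678 − 580 = 2098 bp
  5861 − 2678 = 3183 bp
  6798 − 5861 = 937 bp
  9463 − 6798 = 2665 bp
  10897 − 9463 = 1434 bp
Sorted largest to smallest: 3183, 2665, 2098, 1434, 937, 580 bp.

3183, 2665, 2098, 1434, 937, 580 bp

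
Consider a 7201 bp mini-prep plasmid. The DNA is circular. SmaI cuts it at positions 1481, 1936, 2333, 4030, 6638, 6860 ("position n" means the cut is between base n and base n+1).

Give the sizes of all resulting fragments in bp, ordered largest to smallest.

2608, 1822, 1697, 455, 397, 222 bp

Circular molecule, 6 cuts → 6 fragments:
  1936 − 1481 = 455 bp
  2333 − 1936 = 397 bp
  4030 − 2333 = 1697 bp
  6638 − 4030 = 2608 bp
  6860 − 6638 = 222 bp
  wrap: 7201 − 6860 + 1481 = 1822 bp
Sorted largest to smallest: 2608, 1822, 1697, 455, 397, 222 bp.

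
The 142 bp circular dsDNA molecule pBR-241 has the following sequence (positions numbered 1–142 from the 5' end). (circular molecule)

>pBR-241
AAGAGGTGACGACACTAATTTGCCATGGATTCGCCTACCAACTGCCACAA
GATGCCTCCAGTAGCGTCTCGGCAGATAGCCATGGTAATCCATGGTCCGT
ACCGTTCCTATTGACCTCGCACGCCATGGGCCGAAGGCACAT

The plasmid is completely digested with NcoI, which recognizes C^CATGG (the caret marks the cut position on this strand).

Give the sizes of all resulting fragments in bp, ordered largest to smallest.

57, 41, 34, 10 bp

NcoI sites (CCATGG) start at positions 23, 80, 90, 124.
NcoI cuts after the first base of each site, so after positions 23, 80, 90, 124.
Circular molecule, 4 cuts → 4 fragments:
  24–80 → 57 bp
  81–90 → 10 bp
  91–124 → 34 bp
  125–142 then 1–23 → 18 + 23 = 41 bp
Sorted largest to smallest: 57, 41, 34, 10 bp.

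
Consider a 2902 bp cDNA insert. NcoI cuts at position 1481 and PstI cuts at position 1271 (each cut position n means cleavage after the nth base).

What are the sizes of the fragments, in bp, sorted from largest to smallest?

1421, 1271, 210 bp

Combined cut positions (sorted): 1271, 1481.
Linear molecule, 2 cuts → 3 fragments:
  1271 − 0 = 1271 bp
  1481 − 1271 = 210 bp
  2902 − 1481 = 1421 bp
Sorted largest to smallest: 1421, 1271, 210 bp.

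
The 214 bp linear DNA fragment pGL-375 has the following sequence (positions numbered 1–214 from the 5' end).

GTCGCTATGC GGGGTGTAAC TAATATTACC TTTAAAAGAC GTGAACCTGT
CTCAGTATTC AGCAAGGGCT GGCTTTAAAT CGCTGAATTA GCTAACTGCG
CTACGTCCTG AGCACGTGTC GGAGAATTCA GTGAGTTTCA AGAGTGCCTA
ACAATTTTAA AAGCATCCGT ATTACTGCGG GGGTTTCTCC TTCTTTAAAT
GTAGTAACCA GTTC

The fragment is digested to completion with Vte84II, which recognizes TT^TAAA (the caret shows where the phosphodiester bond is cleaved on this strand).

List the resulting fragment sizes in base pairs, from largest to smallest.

Vte84II sites (TTTAAA) start at positions 31, 74, 156, 194.
Vte84II cuts after base 2 of each site, so after positions 32, 75, 157, 195.
Linear molecule, 4 cuts → 5 fragments:
  1–32 → 32 bp
  33–75 → 43 bp
  76–157 → 82 bp
  158–195 → 38 bp
  196–214 → 19 bp
Sorted largest to smallest: 82, 43, 38, 32, 19 bp.

82, 43, 38, 32, 19 bp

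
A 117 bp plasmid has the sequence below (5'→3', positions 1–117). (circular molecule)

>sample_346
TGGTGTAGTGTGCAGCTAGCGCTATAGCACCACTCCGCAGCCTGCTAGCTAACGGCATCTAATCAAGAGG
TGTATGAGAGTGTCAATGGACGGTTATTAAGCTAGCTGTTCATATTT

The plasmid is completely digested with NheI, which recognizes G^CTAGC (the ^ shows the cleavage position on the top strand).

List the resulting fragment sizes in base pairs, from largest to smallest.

NheI sites (GCTAGC) start at positions 15, 44, 101.
NheI cuts after the first base of each site, so after positions 15, 44, 101.
Circular molecule, 3 cuts → 3 fragments:
  16–44 → 29 bp
  45–101 → 57 bp
  102–117 then 1–15 → 16 + 15 = 31 bp
Sorted largest to smallest: 57, 31, 29 bp.

57, 31, 29 bp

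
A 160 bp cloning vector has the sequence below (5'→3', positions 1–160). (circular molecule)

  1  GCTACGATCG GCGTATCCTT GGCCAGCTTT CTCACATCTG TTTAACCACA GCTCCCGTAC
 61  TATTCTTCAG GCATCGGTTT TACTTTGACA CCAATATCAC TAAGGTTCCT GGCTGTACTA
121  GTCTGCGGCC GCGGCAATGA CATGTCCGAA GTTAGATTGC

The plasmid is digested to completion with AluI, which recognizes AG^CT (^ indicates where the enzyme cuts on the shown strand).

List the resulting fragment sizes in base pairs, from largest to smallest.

AluI sites (AGCT) start at positions 25, 50.
AluI cuts after base 2 of each site, so after positions 26, 51.
Circular molecule, 2 cuts → 2 fragments:
  27–51 → 25 bp
  52–160 then 1–26 → 109 + 26 = 135 bp
Sorted largest to smallest: 135, 25 bp.

135, 25 bp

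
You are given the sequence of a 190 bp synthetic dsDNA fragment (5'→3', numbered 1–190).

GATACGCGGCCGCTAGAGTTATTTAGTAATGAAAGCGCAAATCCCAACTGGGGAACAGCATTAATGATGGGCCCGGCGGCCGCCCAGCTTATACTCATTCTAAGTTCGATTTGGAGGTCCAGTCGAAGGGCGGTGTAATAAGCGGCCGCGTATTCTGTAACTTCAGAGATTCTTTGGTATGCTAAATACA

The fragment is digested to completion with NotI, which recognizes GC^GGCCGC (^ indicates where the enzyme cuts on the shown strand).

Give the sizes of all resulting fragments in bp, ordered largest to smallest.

70, 66, 47, 7 bp

NotI sites (GCGGCCGC) start at positions 6, 76, 142.
NotI cuts after base 2 of each site, so after positions 7, 77, 143.
Linear molecule, 3 cuts → 4 fragments:
  1–7 → 7 bp
  8–77 → 70 bp
  78–143 → 66 bp
  144–190 → 47 bp
Sorted largest to smallest: 70, 66, 47, 7 bp.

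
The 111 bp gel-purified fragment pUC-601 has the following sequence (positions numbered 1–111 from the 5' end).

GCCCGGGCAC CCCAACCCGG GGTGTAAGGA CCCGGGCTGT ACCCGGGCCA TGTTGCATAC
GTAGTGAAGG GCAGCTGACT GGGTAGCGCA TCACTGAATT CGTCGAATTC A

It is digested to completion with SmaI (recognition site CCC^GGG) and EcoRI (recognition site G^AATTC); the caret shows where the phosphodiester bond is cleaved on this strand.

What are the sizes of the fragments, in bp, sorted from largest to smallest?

52, 15, 14, 11, 9, 6, 4 bp

SmaI sites (CCCGGG) start at positions 2, 16, 31, 42.
SmaI cuts after base 3 of each site, so after positions 4, 18, 33, 44.
EcoRI sites (GAATTC) start at positions 96, 105.
EcoRI cuts after the first base of each site, so after positions 96, 105.
Combined cut positions: 4, 18, 33, 44, 96, 105.
Linear molecule, 6 cuts → 7 fragments:
  1–4 → 4 bp
  5–18 → 14 bp
  19–33 → 15 bp
  34–44 → 11 bp
  45–96 → 52 bp
  97–105 → 9 bp
  106–111 → 6 bp
Sorted largest to smallest: 52, 15, 14, 11, 9, 6, 4 bp.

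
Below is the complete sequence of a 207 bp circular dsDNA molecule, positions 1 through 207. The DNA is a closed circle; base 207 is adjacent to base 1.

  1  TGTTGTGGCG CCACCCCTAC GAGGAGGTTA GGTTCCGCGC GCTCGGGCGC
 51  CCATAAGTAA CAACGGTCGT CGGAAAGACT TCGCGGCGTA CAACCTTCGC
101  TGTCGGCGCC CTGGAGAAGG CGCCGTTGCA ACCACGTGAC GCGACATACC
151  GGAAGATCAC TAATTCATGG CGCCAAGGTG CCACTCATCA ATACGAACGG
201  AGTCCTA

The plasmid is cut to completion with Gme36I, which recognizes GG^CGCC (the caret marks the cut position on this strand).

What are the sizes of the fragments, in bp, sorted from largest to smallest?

59, 50, 45, 39, 14 bp

Gme36I sites (GGCGCC) start at positions 7, 46, 105, 119, 169.
Gme36I cuts after base 2 of each site, so after positions 8, 47, 106, 120, 170.
Circular molecule, 5 cuts → 5 fragments:
  9–47 → 39 bp
  48–106 → 59 bp
  107–120 → 14 bp
  121–170 → 50 bp
  171–207 then 1–8 → 37 + 8 = 45 bp
Sorted largest to smallest: 59, 50, 45, 39, 14 bp.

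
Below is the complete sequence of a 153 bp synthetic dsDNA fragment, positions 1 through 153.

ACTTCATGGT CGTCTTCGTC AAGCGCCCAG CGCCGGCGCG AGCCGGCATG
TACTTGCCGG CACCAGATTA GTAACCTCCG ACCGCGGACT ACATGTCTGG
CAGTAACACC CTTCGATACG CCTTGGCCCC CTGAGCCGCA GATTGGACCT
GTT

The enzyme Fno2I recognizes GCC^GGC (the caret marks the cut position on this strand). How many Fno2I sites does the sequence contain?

GCCGGC occurs starting at positions 32, 42, 56.
Fno2I cuts at 3 sites.

3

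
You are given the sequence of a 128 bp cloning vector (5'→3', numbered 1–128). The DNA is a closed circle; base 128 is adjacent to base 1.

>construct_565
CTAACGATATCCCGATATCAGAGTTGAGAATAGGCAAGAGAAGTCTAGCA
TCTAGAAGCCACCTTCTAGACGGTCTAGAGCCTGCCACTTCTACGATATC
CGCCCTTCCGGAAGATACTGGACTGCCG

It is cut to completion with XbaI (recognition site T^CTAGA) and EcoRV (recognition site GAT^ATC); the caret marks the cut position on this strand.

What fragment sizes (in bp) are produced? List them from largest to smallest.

39, 35, 23, 14, 9, 8 bp

XbaI sites (TCTAGA) start at positions 51, 65, 74.
XbaI cuts after the first base of each site, so after positions 51, 65, 74.
EcoRV sites (GATATC) start at positions 6, 14, 95.
EcoRV cuts after base 3 of each site, so after positions 8, 16, 97.
Combined cut positions: 8, 16, 51, 65, 74, 97.
Circular molecule, 6 cuts → 6 fragments:
  9–16 → 8 bp
  17–51 → 35 bp
  52–65 → 14 bp
  66–74 → 9 bp
  75–97 → 23 bp
  98–128 then 1–8 → 31 + 8 = 39 bp
Sorted largest to smallest: 39, 35, 23, 14, 9, 8 bp.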